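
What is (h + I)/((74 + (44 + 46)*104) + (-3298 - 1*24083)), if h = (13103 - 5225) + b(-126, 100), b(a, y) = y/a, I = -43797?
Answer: 2262947/1130661 ≈ 2.0014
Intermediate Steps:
h = 496264/63 (h = (13103 - 5225) + 100/(-126) = 7878 + 100*(-1/126) = 7878 - 50/63 = 496264/63 ≈ 7877.2)
(h + I)/((74 + (44 + 46)*104) + (-3298 - 1*24083)) = (496264/63 - 43797)/((74 + (44 + 46)*104) + (-3298 - 1*24083)) = -2262947/(63*((74 + 90*104) + (-3298 - 24083))) = -2262947/(63*((74 + 9360) - 27381)) = -2262947/(63*(9434 - 27381)) = -2262947/63/(-17947) = -2262947/63*(-1/17947) = 2262947/1130661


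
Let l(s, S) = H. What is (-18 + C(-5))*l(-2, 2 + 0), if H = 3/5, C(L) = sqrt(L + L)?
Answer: -54/5 + 3*I*sqrt(10)/5 ≈ -10.8 + 1.8974*I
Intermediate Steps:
C(L) = sqrt(2)*sqrt(L) (C(L) = sqrt(2*L) = sqrt(2)*sqrt(L))
H = 3/5 (H = 3*(1/5) = 3/5 ≈ 0.60000)
l(s, S) = 3/5
(-18 + C(-5))*l(-2, 2 + 0) = (-18 + sqrt(2)*sqrt(-5))*(3/5) = (-18 + sqrt(2)*(I*sqrt(5)))*(3/5) = (-18 + I*sqrt(10))*(3/5) = -54/5 + 3*I*sqrt(10)/5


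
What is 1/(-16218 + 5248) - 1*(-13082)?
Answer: 143509539/10970 ≈ 13082.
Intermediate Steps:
1/(-16218 + 5248) - 1*(-13082) = 1/(-10970) + 13082 = -1/10970 + 13082 = 143509539/10970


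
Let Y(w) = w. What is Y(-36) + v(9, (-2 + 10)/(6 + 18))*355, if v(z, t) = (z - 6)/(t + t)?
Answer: 3123/2 ≈ 1561.5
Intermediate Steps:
v(z, t) = (-6 + z)/(2*t) (v(z, t) = (-6 + z)/((2*t)) = (-6 + z)*(1/(2*t)) = (-6 + z)/(2*t))
Y(-36) + v(9, (-2 + 10)/(6 + 18))*355 = -36 + ((-6 + 9)/(2*(((-2 + 10)/(6 + 18)))))*355 = -36 + ((1/2)*3/(8/24))*355 = -36 + ((1/2)*3/(8*(1/24)))*355 = -36 + ((1/2)*3/(1/3))*355 = -36 + ((1/2)*3*3)*355 = -36 + (9/2)*355 = -36 + 3195/2 = 3123/2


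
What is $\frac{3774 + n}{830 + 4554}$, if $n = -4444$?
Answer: $- \frac{335}{2692} \approx -0.12444$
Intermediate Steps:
$\frac{3774 + n}{830 + 4554} = \frac{3774 - 4444}{830 + 4554} = - \frac{670}{5384} = \left(-670\right) \frac{1}{5384} = - \frac{335}{2692}$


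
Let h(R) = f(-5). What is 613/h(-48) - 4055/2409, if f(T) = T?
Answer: -1496992/12045 ≈ -124.28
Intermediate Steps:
h(R) = -5
613/h(-48) - 4055/2409 = 613/(-5) - 4055/2409 = 613*(-⅕) - 4055*1/2409 = -613/5 - 4055/2409 = -1496992/12045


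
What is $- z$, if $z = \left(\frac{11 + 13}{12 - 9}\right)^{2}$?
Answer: $-64$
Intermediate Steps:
$z = 64$ ($z = \left(\frac{24}{3}\right)^{2} = \left(24 \cdot \frac{1}{3}\right)^{2} = 8^{2} = 64$)
$- z = \left(-1\right) 64 = -64$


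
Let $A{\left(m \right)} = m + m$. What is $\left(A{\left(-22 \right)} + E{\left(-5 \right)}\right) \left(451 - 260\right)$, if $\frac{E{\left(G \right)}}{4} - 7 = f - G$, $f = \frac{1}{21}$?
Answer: $\frac{16808}{21} \approx 800.38$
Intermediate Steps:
$A{\left(m \right)} = 2 m$
$f = \frac{1}{21} \approx 0.047619$
$E{\left(G \right)} = \frac{592}{21} - 4 G$ ($E{\left(G \right)} = 28 + 4 \left(\frac{1}{21} - G\right) = 28 - \left(- \frac{4}{21} + 4 G\right) = \frac{592}{21} - 4 G$)
$\left(A{\left(-22 \right)} + E{\left(-5 \right)}\right) \left(451 - 260\right) = \left(2 \left(-22\right) + \left(\frac{592}{21} - -20\right)\right) \left(451 - 260\right) = \left(-44 + \left(\frac{592}{21} + 20\right)\right) 191 = \left(-44 + \frac{1012}{21}\right) 191 = \frac{88}{21} \cdot 191 = \frac{16808}{21}$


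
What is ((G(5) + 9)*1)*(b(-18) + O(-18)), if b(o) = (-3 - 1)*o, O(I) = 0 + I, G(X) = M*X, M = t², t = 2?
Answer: 1566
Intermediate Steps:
M = 4 (M = 2² = 4)
G(X) = 4*X
O(I) = I
b(o) = -4*o
((G(5) + 9)*1)*(b(-18) + O(-18)) = ((4*5 + 9)*1)*(-4*(-18) - 18) = ((20 + 9)*1)*(72 - 18) = (29*1)*54 = 29*54 = 1566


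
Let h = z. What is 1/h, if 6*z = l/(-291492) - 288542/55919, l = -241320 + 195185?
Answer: -97799646888/81527861599 ≈ -1.1996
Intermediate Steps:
l = -46135
z = -81527861599/97799646888 (z = (-46135/(-291492) - 288542/55919)/6 = (-46135*(-1/291492) - 288542*1/55919)/6 = (46135/291492 - 288542/55919)/6 = (⅙)*(-81527861599/16299941148) = -81527861599/97799646888 ≈ -0.83362)
h = -81527861599/97799646888 ≈ -0.83362
1/h = 1/(-81527861599/97799646888) = -97799646888/81527861599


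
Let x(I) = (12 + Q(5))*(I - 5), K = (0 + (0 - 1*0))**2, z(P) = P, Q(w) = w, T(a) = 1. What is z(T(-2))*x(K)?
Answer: -85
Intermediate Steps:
K = 0 (K = (0 + (0 + 0))**2 = (0 + 0)**2 = 0**2 = 0)
x(I) = -85 + 17*I (x(I) = (12 + 5)*(I - 5) = 17*(-5 + I) = -85 + 17*I)
z(T(-2))*x(K) = 1*(-85 + 17*0) = 1*(-85 + 0) = 1*(-85) = -85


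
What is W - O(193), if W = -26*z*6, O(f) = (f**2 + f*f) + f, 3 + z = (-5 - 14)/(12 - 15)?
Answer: -75211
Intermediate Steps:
z = 10/3 (z = -3 + (-5 - 14)/(12 - 15) = -3 - 19/(-3) = -3 - 19*(-1/3) = -3 + 19/3 = 10/3 ≈ 3.3333)
O(f) = f + 2*f**2 (O(f) = (f**2 + f**2) + f = 2*f**2 + f = f + 2*f**2)
W = -520 (W = -26*10/3*6 = -260/3*6 = -520)
W - O(193) = -520 - 193*(1 + 2*193) = -520 - 193*(1 + 386) = -520 - 193*387 = -520 - 1*74691 = -520 - 74691 = -75211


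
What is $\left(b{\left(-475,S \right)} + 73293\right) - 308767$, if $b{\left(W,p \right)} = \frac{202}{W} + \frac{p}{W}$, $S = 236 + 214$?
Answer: $- \frac{111850802}{475} \approx -2.3548 \cdot 10^{5}$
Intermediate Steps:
$S = 450$
$\left(b{\left(-475,S \right)} + 73293\right) - 308767 = \left(\frac{202 + 450}{-475} + 73293\right) - 308767 = \left(\left(- \frac{1}{475}\right) 652 + 73293\right) - 308767 = \left(- \frac{652}{475} + 73293\right) - 308767 = \frac{34813523}{475} - 308767 = - \frac{111850802}{475}$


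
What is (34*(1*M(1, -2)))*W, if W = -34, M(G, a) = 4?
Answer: -4624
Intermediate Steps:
(34*(1*M(1, -2)))*W = (34*(1*4))*(-34) = (34*4)*(-34) = 136*(-34) = -4624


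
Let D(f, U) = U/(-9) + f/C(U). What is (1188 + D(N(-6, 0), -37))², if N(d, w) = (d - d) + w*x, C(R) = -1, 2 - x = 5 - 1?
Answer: 115111441/81 ≈ 1.4211e+6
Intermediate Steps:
x = -2 (x = 2 - (5 - 1) = 2 - 1*4 = 2 - 4 = -2)
N(d, w) = -2*w (N(d, w) = (d - d) + w*(-2) = 0 - 2*w = -2*w)
D(f, U) = -f - U/9 (D(f, U) = U/(-9) + f/(-1) = U*(-⅑) + f*(-1) = -U/9 - f = -f - U/9)
(1188 + D(N(-6, 0), -37))² = (1188 + (-(-2)*0 - ⅑*(-37)))² = (1188 + (-1*0 + 37/9))² = (1188 + (0 + 37/9))² = (1188 + 37/9)² = (10729/9)² = 115111441/81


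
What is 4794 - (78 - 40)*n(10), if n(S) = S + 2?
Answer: 4338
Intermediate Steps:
n(S) = 2 + S
4794 - (78 - 40)*n(10) = 4794 - (78 - 40)*(2 + 10) = 4794 - 38*12 = 4794 - 1*456 = 4794 - 456 = 4338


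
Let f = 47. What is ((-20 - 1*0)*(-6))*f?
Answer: 5640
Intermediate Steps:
((-20 - 1*0)*(-6))*f = ((-20 - 1*0)*(-6))*47 = ((-20 + 0)*(-6))*47 = -20*(-6)*47 = 120*47 = 5640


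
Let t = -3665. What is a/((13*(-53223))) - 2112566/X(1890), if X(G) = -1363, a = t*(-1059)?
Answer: 485464059843/314352779 ≈ 1544.3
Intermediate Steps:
a = 3881235 (a = -3665*(-1059) = 3881235)
a/((13*(-53223))) - 2112566/X(1890) = 3881235/((13*(-53223))) - 2112566/(-1363) = 3881235/(-691899) - 2112566*(-1/1363) = 3881235*(-1/691899) + 2112566/1363 = -1293745/230633 + 2112566/1363 = 485464059843/314352779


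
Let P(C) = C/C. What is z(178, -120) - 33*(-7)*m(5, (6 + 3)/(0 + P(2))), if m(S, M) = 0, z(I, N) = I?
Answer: 178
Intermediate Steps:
P(C) = 1
z(178, -120) - 33*(-7)*m(5, (6 + 3)/(0 + P(2))) = 178 - 33*(-7)*0 = 178 - (-231)*0 = 178 - 1*0 = 178 + 0 = 178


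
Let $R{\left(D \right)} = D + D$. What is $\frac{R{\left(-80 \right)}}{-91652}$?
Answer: $\frac{40}{22913} \approx 0.0017457$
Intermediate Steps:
$R{\left(D \right)} = 2 D$
$\frac{R{\left(-80 \right)}}{-91652} = \frac{2 \left(-80\right)}{-91652} = \left(-160\right) \left(- \frac{1}{91652}\right) = \frac{40}{22913}$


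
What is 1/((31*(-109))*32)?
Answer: -1/108128 ≈ -9.2483e-6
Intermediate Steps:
1/((31*(-109))*32) = 1/(-3379*32) = 1/(-108128) = -1/108128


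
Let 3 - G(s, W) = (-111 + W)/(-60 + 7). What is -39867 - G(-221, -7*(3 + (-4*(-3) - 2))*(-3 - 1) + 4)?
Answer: -2113367/53 ≈ -39875.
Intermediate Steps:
G(s, W) = 48/53 + W/53 (G(s, W) = 3 - (-111 + W)/(-60 + 7) = 3 - (-111 + W)/(-53) = 3 - (-111 + W)*(-1)/53 = 3 - (111/53 - W/53) = 3 + (-111/53 + W/53) = 48/53 + W/53)
-39867 - G(-221, -7*(3 + (-4*(-3) - 2))*(-3 - 1) + 4) = -39867 - (48/53 + (-7*(3 + (-4*(-3) - 2))*(-3 - 1) + 4)/53) = -39867 - (48/53 + (-7*(3 + (12 - 2))*(-4) + 4)/53) = -39867 - (48/53 + (-7*(3 + 10)*(-4) + 4)/53) = -39867 - (48/53 + (-91*(-4) + 4)/53) = -39867 - (48/53 + (-7*(-52) + 4)/53) = -39867 - (48/53 + (364 + 4)/53) = -39867 - (48/53 + (1/53)*368) = -39867 - (48/53 + 368/53) = -39867 - 1*416/53 = -39867 - 416/53 = -2113367/53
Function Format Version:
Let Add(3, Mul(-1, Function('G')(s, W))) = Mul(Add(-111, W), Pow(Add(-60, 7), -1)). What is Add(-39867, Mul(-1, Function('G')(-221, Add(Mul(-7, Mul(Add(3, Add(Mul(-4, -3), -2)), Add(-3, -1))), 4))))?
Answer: Rational(-2113367, 53) ≈ -39875.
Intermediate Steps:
Function('G')(s, W) = Add(Rational(48, 53), Mul(Rational(1, 53), W)) (Function('G')(s, W) = Add(3, Mul(-1, Mul(Add(-111, W), Pow(Add(-60, 7), -1)))) = Add(3, Mul(-1, Mul(Add(-111, W), Pow(-53, -1)))) = Add(3, Mul(-1, Mul(Add(-111, W), Rational(-1, 53)))) = Add(3, Mul(-1, Add(Rational(111, 53), Mul(Rational(-1, 53), W)))) = Add(3, Add(Rational(-111, 53), Mul(Rational(1, 53), W))) = Add(Rational(48, 53), Mul(Rational(1, 53), W)))
Add(-39867, Mul(-1, Function('G')(-221, Add(Mul(-7, Mul(Add(3, Add(Mul(-4, -3), -2)), Add(-3, -1))), 4)))) = Add(-39867, Mul(-1, Add(Rational(48, 53), Mul(Rational(1, 53), Add(Mul(-7, Mul(Add(3, Add(Mul(-4, -3), -2)), Add(-3, -1))), 4))))) = Add(-39867, Mul(-1, Add(Rational(48, 53), Mul(Rational(1, 53), Add(Mul(-7, Mul(Add(3, Add(12, -2)), -4)), 4))))) = Add(-39867, Mul(-1, Add(Rational(48, 53), Mul(Rational(1, 53), Add(Mul(-7, Mul(Add(3, 10), -4)), 4))))) = Add(-39867, Mul(-1, Add(Rational(48, 53), Mul(Rational(1, 53), Add(Mul(-7, Mul(13, -4)), 4))))) = Add(-39867, Mul(-1, Add(Rational(48, 53), Mul(Rational(1, 53), Add(Mul(-7, -52), 4))))) = Add(-39867, Mul(-1, Add(Rational(48, 53), Mul(Rational(1, 53), Add(364, 4))))) = Add(-39867, Mul(-1, Add(Rational(48, 53), Mul(Rational(1, 53), 368)))) = Add(-39867, Mul(-1, Add(Rational(48, 53), Rational(368, 53)))) = Add(-39867, Mul(-1, Rational(416, 53))) = Add(-39867, Rational(-416, 53)) = Rational(-2113367, 53)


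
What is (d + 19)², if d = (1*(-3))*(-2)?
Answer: 625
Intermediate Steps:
d = 6 (d = -3*(-2) = 6)
(d + 19)² = (6 + 19)² = 25² = 625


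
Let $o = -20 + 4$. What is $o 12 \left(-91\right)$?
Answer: $17472$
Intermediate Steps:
$o = -16$
$o 12 \left(-91\right) = \left(-16\right) 12 \left(-91\right) = \left(-192\right) \left(-91\right) = 17472$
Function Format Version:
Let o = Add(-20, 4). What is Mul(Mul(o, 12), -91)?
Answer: 17472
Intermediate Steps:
o = -16
Mul(Mul(o, 12), -91) = Mul(Mul(-16, 12), -91) = Mul(-192, -91) = 17472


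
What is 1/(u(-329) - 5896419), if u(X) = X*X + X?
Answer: -1/5788507 ≈ -1.7276e-7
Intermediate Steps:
u(X) = X + X**2 (u(X) = X**2 + X = X + X**2)
1/(u(-329) - 5896419) = 1/(-329*(1 - 329) - 5896419) = 1/(-329*(-328) - 5896419) = 1/(107912 - 5896419) = 1/(-5788507) = -1/5788507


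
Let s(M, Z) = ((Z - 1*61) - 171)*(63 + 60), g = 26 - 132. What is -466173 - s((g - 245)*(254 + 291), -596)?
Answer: -364329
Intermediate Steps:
g = -106
s(M, Z) = -28536 + 123*Z (s(M, Z) = ((Z - 61) - 171)*123 = ((-61 + Z) - 171)*123 = (-232 + Z)*123 = -28536 + 123*Z)
-466173 - s((g - 245)*(254 + 291), -596) = -466173 - (-28536 + 123*(-596)) = -466173 - (-28536 - 73308) = -466173 - 1*(-101844) = -466173 + 101844 = -364329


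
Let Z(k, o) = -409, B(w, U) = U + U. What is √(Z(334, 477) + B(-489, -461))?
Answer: 11*I*√11 ≈ 36.483*I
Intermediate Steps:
B(w, U) = 2*U
√(Z(334, 477) + B(-489, -461)) = √(-409 + 2*(-461)) = √(-409 - 922) = √(-1331) = 11*I*√11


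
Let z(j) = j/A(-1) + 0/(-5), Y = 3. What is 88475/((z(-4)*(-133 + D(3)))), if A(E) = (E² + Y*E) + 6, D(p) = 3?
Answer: 17695/26 ≈ 680.58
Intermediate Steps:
A(E) = 6 + E² + 3*E (A(E) = (E² + 3*E) + 6 = 6 + E² + 3*E)
z(j) = j/4 (z(j) = j/(6 + (-1)² + 3*(-1)) + 0/(-5) = j/(6 + 1 - 3) + 0*(-⅕) = j/4 + 0 = j/4)
88475/((z(-4)*(-133 + D(3)))) = 88475/((((¼)*(-4))*(-133 + 3))) = 88475/((-1*(-130))) = 88475/130 = 88475*(1/130) = 17695/26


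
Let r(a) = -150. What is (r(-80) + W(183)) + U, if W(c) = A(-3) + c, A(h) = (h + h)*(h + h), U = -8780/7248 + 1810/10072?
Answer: 38764178/570327 ≈ 67.968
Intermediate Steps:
U = -588385/570327 (U = -8780*1/7248 + 1810*(1/10072) = -2195/1812 + 905/5036 = -588385/570327 ≈ -1.0317)
A(h) = 4*h² (A(h) = (2*h)*(2*h) = 4*h²)
W(c) = 36 + c (W(c) = 4*(-3)² + c = 4*9 + c = 36 + c)
(r(-80) + W(183)) + U = (-150 + (36 + 183)) - 588385/570327 = (-150 + 219) - 588385/570327 = 69 - 588385/570327 = 38764178/570327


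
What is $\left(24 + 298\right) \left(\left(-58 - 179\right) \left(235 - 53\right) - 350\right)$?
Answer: $-14001848$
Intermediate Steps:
$\left(24 + 298\right) \left(\left(-58 - 179\right) \left(235 - 53\right) - 350\right) = 322 \left(\left(-237\right) 182 - 350\right) = 322 \left(-43134 - 350\right) = 322 \left(-43484\right) = -14001848$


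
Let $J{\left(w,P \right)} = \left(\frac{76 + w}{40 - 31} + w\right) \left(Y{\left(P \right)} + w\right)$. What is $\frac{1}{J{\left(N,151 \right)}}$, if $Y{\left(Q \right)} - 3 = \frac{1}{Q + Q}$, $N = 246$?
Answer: $\frac{1359}{95352332} \approx 1.4252 \cdot 10^{-5}$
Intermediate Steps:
$Y{\left(Q \right)} = 3 + \frac{1}{2 Q}$ ($Y{\left(Q \right)} = 3 + \frac{1}{Q + Q} = 3 + \frac{1}{2 Q}$)
$J{\left(w,P \right)} = \left(\frac{76}{9} + \frac{10 w}{9}\right) \left(3 + w + \frac{1}{2 P}\right)$ ($J{\left(w,P \right)} = \left(\frac{76 + w}{40 - 31} + w\right) \left(\left(3 + \frac{1}{2 P}\right) + w\right) = \left(\frac{76 + w}{9} + w\right) \left(3 + w + \frac{1}{2 P}\right) = \left(\left(76 + w\right) \frac{1}{9} + w\right) \left(3 + w + \frac{1}{2 P}\right) = \left(\left(\frac{76}{9} + \frac{w}{9}\right) + w\right) \left(3 + w + \frac{1}{2 P}\right) = \left(\frac{76}{9} + \frac{10 w}{9}\right) \left(3 + w + \frac{1}{2 P}\right)$)
$\frac{1}{J{\left(N,151 \right)}} = \frac{1}{\frac{1}{9} \cdot \frac{1}{151} \left(38 + 5 \cdot 246 + 228 \cdot 151 + 10 \cdot 151 \cdot 246^{2} + 106 \cdot 151 \cdot 246\right)} = \frac{1}{\frac{1}{9} \cdot \frac{1}{151} \left(38 + 1230 + 34428 + 10 \cdot 151 \cdot 60516 + 3937476\right)} = \frac{1}{\frac{1}{9} \cdot \frac{1}{151} \left(38 + 1230 + 34428 + 91379160 + 3937476\right)} = \frac{1}{\frac{1}{9} \cdot \frac{1}{151} \cdot 95352332} = \frac{1}{\frac{95352332}{1359}} = \frac{1359}{95352332}$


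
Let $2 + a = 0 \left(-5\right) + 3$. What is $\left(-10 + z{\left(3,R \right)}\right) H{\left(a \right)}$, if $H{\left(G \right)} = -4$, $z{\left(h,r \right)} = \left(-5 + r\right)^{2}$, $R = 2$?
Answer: $4$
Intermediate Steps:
$a = 1$ ($a = -2 + \left(0 \left(-5\right) + 3\right) = -2 + \left(0 + 3\right) = -2 + 3 = 1$)
$\left(-10 + z{\left(3,R \right)}\right) H{\left(a \right)} = \left(-10 + \left(-5 + 2\right)^{2}\right) \left(-4\right) = \left(-10 + \left(-3\right)^{2}\right) \left(-4\right) = \left(-10 + 9\right) \left(-4\right) = \left(-1\right) \left(-4\right) = 4$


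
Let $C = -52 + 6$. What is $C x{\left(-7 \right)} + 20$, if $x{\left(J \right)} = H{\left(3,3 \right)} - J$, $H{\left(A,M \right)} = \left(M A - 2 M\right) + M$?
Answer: $-578$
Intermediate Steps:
$H{\left(A,M \right)} = - M + A M$ ($H{\left(A,M \right)} = \left(A M - 2 M\right) + M = \left(- 2 M + A M\right) + M = - M + A M$)
$C = -46$
$x{\left(J \right)} = 6 - J$ ($x{\left(J \right)} = 3 \left(-1 + 3\right) - J = 3 \cdot 2 - J = 6 - J$)
$C x{\left(-7 \right)} + 20 = - 46 \left(6 - -7\right) + 20 = - 46 \left(6 + 7\right) + 20 = \left(-46\right) 13 + 20 = -598 + 20 = -578$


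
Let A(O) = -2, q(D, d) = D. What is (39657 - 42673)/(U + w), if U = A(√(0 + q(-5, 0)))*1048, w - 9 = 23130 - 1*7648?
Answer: -3016/13395 ≈ -0.22516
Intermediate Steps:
w = 15491 (w = 9 + (23130 - 1*7648) = 9 + (23130 - 7648) = 9 + 15482 = 15491)
U = -2096 (U = -2*1048 = -2096)
(39657 - 42673)/(U + w) = (39657 - 42673)/(-2096 + 15491) = -3016/13395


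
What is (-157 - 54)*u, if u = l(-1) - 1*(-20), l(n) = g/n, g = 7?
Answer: -2743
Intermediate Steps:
l(n) = 7/n
u = 13 (u = 7/(-1) - 1*(-20) = 7*(-1) + 20 = -7 + 20 = 13)
(-157 - 54)*u = (-157 - 54)*13 = -211*13 = -2743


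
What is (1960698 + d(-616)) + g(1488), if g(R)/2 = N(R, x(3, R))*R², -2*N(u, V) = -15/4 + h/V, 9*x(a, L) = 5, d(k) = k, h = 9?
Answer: -128030054/5 ≈ -2.5606e+7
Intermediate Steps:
x(a, L) = 5/9 (x(a, L) = (⅑)*5 = 5/9)
N(u, V) = 15/8 - 9/(2*V) (N(u, V) = -(-15/4 + 9/V)/2 = 15/8 - 9/(2*V))
g(R) = -249*R²/20 (g(R) = 2*((3*(-12 + 5*(5/9))/(8*(5/9)))*R²) = 2*(((3/8)*(9/5)*(-12 + 25/9))*R²) = 2*(((3/8)*(9/5)*(-83/9))*R²) = 2*(-249*R²/40) = -249*R²/20)
(1960698 + d(-616)) + g(1488) = (1960698 - 616) - 249/20*1488² = 1960082 - 249/20*2214144 = 1960082 - 137830464/5 = -128030054/5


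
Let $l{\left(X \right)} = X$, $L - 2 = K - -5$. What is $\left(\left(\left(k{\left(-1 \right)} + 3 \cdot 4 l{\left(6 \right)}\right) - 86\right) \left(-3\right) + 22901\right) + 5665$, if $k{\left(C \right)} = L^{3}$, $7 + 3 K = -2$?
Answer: $28416$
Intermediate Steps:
$K = -3$ ($K = - \frac{7}{3} + \frac{1}{3} \left(-2\right) = - \frac{7}{3} - \frac{2}{3} = -3$)
$L = 4$ ($L = 2 - -2 = 2 + \left(-3 + 5\right) = 2 + 2 = 4$)
$k{\left(C \right)} = 64$ ($k{\left(C \right)} = 4^{3} = 64$)
$\left(\left(\left(k{\left(-1 \right)} + 3 \cdot 4 l{\left(6 \right)}\right) - 86\right) \left(-3\right) + 22901\right) + 5665 = \left(\left(\left(64 + 3 \cdot 4 \cdot 6\right) - 86\right) \left(-3\right) + 22901\right) + 5665 = \left(\left(\left(64 + 3 \cdot 24\right) - 86\right) \left(-3\right) + 22901\right) + 5665 = \left(\left(\left(64 + 72\right) - 86\right) \left(-3\right) + 22901\right) + 5665 = \left(\left(136 - 86\right) \left(-3\right) + 22901\right) + 5665 = \left(50 \left(-3\right) + 22901\right) + 5665 = \left(-150 + 22901\right) + 5665 = 22751 + 5665 = 28416$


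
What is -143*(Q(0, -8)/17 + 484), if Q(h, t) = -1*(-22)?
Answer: -1179750/17 ≈ -69397.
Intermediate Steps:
Q(h, t) = 22
-143*(Q(0, -8)/17 + 484) = -143*(22/17 + 484) = -143*8250/17 = -1179750/17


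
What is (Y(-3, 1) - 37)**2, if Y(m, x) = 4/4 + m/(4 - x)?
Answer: 1369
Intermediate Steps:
Y(m, x) = 1 + m/(4 - x) (Y(m, x) = 4*(1/4) + m/(4 - x) = 1 + m/(4 - x))
(Y(-3, 1) - 37)**2 = ((-4 + 1 - 1*(-3))/(-4 + 1) - 37)**2 = ((-4 + 1 + 3)/(-3) - 37)**2 = (-1/3*0 - 37)**2 = (0 - 37)**2 = (-37)**2 = 1369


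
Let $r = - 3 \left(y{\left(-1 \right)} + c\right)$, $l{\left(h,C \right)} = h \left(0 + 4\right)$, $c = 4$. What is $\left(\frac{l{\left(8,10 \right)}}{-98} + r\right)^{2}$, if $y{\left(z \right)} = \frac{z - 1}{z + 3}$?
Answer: $\frac{208849}{2401} \approx 86.984$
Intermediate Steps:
$y{\left(z \right)} = \frac{-1 + z}{3 + z}$
$l{\left(h,C \right)} = 4 h$ ($l{\left(h,C \right)} = h 4 = 4 h$)
$r = -9$ ($r = - 3 \left(\frac{-1 - 1}{3 - 1} + 4\right) = - 3 \left(\frac{1}{2} \left(-2\right) + 4\right) = - 3 \left(-1 + 4\right) = \left(-3\right) 3 = -9$)
$\left(\frac{l{\left(8,10 \right)}}{-98} + r\right)^{2} = \left(\frac{4 \cdot 8}{-98} - 9\right)^{2} = \left(32 \left(- \frac{1}{98}\right) - 9\right)^{2} = \left(- \frac{16}{49} - 9\right)^{2} = \left(- \frac{457}{49}\right)^{2} = \frac{208849}{2401}$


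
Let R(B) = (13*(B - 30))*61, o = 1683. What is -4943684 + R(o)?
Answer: -3632855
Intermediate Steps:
R(B) = -23790 + 793*B (R(B) = (13*(-30 + B))*61 = (-390 + 13*B)*61 = -23790 + 793*B)
-4943684 + R(o) = -4943684 + (-23790 + 793*1683) = -4943684 + (-23790 + 1334619) = -4943684 + 1310829 = -3632855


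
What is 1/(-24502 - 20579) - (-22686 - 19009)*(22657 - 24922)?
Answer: -4257412448176/45081 ≈ -9.4439e+7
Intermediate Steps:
1/(-24502 - 20579) - (-22686 - 19009)*(22657 - 24922) = 1/(-45081) - (-41695)*(-2265) = -1/45081 - 1*94439175 = -1/45081 - 94439175 = -4257412448176/45081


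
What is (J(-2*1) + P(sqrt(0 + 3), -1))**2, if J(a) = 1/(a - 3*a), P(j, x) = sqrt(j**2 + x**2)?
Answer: 81/16 ≈ 5.0625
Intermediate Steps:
J(a) = -1/(2*a) (J(a) = 1/(-2*a) = -1/(2*a))
(J(-2*1) + P(sqrt(0 + 3), -1))**2 = (-1/(2*((-2*1))) + sqrt((sqrt(0 + 3))**2 + (-1)**2))**2 = (-1/2/(-2) + sqrt((sqrt(3))**2 + 1))**2 = (-1/2*(-1/2) + sqrt(3 + 1))**2 = (1/4 + sqrt(4))**2 = (1/4 + 2)**2 = (9/4)**2 = 81/16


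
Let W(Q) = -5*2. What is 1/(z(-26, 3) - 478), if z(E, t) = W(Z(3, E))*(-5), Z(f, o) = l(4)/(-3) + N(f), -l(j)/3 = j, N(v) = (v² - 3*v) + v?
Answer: -1/428 ≈ -0.0023364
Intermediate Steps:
N(v) = v² - 2*v
l(j) = -3*j
Z(f, o) = 4 + f*(-2 + f) (Z(f, o) = -3*4/(-3) + f*(-2 + f) = -12*(-⅓) + f*(-2 + f) = 4 + f*(-2 + f))
W(Q) = -10
z(E, t) = 50 (z(E, t) = -10*(-5) = 50)
1/(z(-26, 3) - 478) = 1/(50 - 478) = 1/(-428) = -1/428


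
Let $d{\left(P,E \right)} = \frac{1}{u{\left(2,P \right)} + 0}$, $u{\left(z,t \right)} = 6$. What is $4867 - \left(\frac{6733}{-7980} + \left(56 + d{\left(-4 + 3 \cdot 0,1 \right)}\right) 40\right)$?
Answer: $\frac{6972331}{2660} \approx 2621.2$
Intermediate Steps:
$d{\left(P,E \right)} = \frac{1}{6}$ ($d{\left(P,E \right)} = \frac{1}{6 + 0} = \frac{1}{6}$)
$4867 - \left(\frac{6733}{-7980} + \left(56 + d{\left(-4 + 3 \cdot 0,1 \right)}\right) 40\right) = 4867 - \left(\frac{6733}{-7980} + \left(56 + \frac{1}{6}\right) 40\right) = 4867 - \left(6733 \left(- \frac{1}{7980}\right) + \frac{337}{6} \cdot 40\right) = 4867 - \left(- \frac{6733}{7980} + \frac{6740}{3}\right) = 4867 - \frac{5973889}{2660} = \frac{6972331}{2660}$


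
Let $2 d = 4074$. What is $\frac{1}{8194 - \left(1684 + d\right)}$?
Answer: $\frac{1}{4473} \approx 0.00022356$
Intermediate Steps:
$d = 2037$ ($d = \frac{1}{2} \cdot 4074 = 2037$)
$\frac{1}{8194 - \left(1684 + d\right)} = \frac{1}{8194 - 3721} = \frac{1}{4473}$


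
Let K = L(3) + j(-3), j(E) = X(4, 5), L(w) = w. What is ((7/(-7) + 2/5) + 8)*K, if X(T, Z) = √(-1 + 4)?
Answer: 111/5 + 37*√3/5 ≈ 35.017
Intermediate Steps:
X(T, Z) = √3
j(E) = √3
K = 3 + √3 ≈ 4.7320
((7/(-7) + 2/5) + 8)*K = ((7/(-7) + 2/5) + 8)*(3 + √3) = ((7*(-⅐) + 2*(⅕)) + 8)*(3 + √3) = ((-1 + ⅖) + 8)*(3 + √3) = (-⅗ + 8)*(3 + √3) = 37*(3 + √3)/5 = 111/5 + 37*√3/5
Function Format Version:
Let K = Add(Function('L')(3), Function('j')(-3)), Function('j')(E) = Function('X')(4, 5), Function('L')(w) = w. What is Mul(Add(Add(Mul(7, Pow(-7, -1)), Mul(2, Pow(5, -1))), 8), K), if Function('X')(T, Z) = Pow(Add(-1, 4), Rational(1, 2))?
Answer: Add(Rational(111, 5), Mul(Rational(37, 5), Pow(3, Rational(1, 2)))) ≈ 35.017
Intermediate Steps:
Function('X')(T, Z) = Pow(3, Rational(1, 2))
Function('j')(E) = Pow(3, Rational(1, 2))
K = Add(3, Pow(3, Rational(1, 2))) ≈ 4.7320
Mul(Add(Add(Mul(7, Pow(-7, -1)), Mul(2, Pow(5, -1))), 8), K) = Mul(Add(Add(Mul(7, Pow(-7, -1)), Mul(2, Pow(5, -1))), 8), Add(3, Pow(3, Rational(1, 2)))) = Mul(Add(Add(Mul(7, Rational(-1, 7)), Mul(2, Rational(1, 5))), 8), Add(3, Pow(3, Rational(1, 2)))) = Mul(Add(Add(-1, Rational(2, 5)), 8), Add(3, Pow(3, Rational(1, 2)))) = Mul(Add(Rational(-3, 5), 8), Add(3, Pow(3, Rational(1, 2)))) = Mul(Rational(37, 5), Add(3, Pow(3, Rational(1, 2)))) = Add(Rational(111, 5), Mul(Rational(37, 5), Pow(3, Rational(1, 2))))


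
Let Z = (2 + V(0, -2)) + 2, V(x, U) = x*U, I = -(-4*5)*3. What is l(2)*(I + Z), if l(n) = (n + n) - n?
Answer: 128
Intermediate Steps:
I = 60 (I = -(-20)*3 = -1*(-60) = 60)
l(n) = n (l(n) = 2*n - n = n)
V(x, U) = U*x
Z = 4 (Z = (2 - 2*0) + 2 = (2 + 0) + 2 = 2 + 2 = 4)
l(2)*(I + Z) = 2*(60 + 4) = 2*64 = 128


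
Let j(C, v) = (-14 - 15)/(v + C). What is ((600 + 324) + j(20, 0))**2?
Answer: 340439401/400 ≈ 8.5110e+5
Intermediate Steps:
j(C, v) = -29/(C + v)
((600 + 324) + j(20, 0))**2 = ((600 + 324) - 29/(20 + 0))**2 = (924 - 29/20)**2 = (18451/20)**2 = 340439401/400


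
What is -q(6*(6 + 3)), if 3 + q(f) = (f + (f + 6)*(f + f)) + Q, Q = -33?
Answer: -6498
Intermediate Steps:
q(f) = -36 + f + 2*f*(6 + f) (q(f) = -3 + ((f + (f + 6)*(f + f)) - 33) = -3 + ((f + (6 + f)*(2*f)) - 33) = -3 + ((f + 2*f*(6 + f)) - 33) = -3 + (-33 + f + 2*f*(6 + f)) = -36 + f + 2*f*(6 + f))
-q(6*(6 + 3)) = -(-36 + 2*(6*(6 + 3))² + 13*(6*(6 + 3))) = -(-36 + 2*(6*9)² + 13*(6*9)) = -(-36 + 2*54² + 13*54) = -(-36 + 2*2916 + 702) = -(-36 + 5832 + 702) = -1*6498 = -6498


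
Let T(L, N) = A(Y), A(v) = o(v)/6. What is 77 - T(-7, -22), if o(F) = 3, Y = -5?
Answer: 153/2 ≈ 76.500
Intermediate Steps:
A(v) = ½ (A(v) = 3/6 = 3*(⅙) = ½)
T(L, N) = ½
77 - T(-7, -22) = 77 - 1*½ = 77 - ½ = 153/2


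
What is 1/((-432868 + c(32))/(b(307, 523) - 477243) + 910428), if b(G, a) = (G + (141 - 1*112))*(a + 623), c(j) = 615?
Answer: 92187/83930058289 ≈ 1.0984e-6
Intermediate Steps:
b(G, a) = (29 + G)*(623 + a) (b(G, a) = (G + (141 - 112))*(623 + a) = (G + 29)*(623 + a) = (29 + G)*(623 + a))
1/((-432868 + c(32))/(b(307, 523) - 477243) + 910428) = 1/((-432868 + 615)/((18067 + 29*523 + 623*307 + 307*523) - 477243) + 910428) = 1/(-432253/((18067 + 15167 + 191261 + 160561) - 477243) + 910428) = 1/(-432253/(385056 - 477243) + 910428) = 1/(-432253/(-92187) + 910428) = 1/(-432253*(-1/92187) + 910428) = 1/(432253/92187 + 910428) = 1/(83930058289/92187) = 92187/83930058289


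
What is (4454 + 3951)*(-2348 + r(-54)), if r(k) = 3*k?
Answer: -21096550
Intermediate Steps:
(4454 + 3951)*(-2348 + r(-54)) = (4454 + 3951)*(-2348 + 3*(-54)) = 8405*(-2348 - 162) = 8405*(-2510) = -21096550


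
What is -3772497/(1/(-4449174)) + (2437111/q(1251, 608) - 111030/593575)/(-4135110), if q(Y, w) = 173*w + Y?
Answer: 175394276644093647569150531549/10449779437157550 ≈ 1.6784e+13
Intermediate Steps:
q(Y, w) = Y + 173*w
-3772497/(1/(-4449174)) + (2437111/q(1251, 608) - 111030/593575)/(-4135110) = -3772497/(1/(-4449174)) + (2437111/(1251 + 173*608) - 111030/593575)/(-4135110) = -3772497/(-1/4449174) + (2437111/(1251 + 105184) - 111030*1/593575)*(-1/4135110) = -3772497*(-4449174) + (2437111/106435 - 22206/118715)*(-1/4135110) = 16784495567478 + (2437111*(1/106435) - 22206/118715)*(-1/4135110) = 16784495567478 + (2437111/106435 - 22206/118715)*(-1/4135110) = 16784495567478 + (57391627351/2527086205)*(-1/4135110) = 16784495567478 - 57391627351/10449779437157550 = 175394276644093647569150531549/10449779437157550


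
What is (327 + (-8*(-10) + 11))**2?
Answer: 174724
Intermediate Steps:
(327 + (-8*(-10) + 11))**2 = (327 + (80 + 11))**2 = (327 + 91)**2 = 418**2 = 174724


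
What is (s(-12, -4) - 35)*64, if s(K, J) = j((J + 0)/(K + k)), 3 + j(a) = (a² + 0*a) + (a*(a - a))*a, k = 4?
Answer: -2416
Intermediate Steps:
j(a) = -3 + a² (j(a) = -3 + ((a² + 0*a) + (a*(a - a))*a) = -3 + ((a² + 0) + (a*0)*a) = -3 + (a² + 0*a) = -3 + (a² + 0) = -3 + a²)
s(K, J) = -3 + J²/(4 + K)² (s(K, J) = -3 + ((J + 0)/(K + 4))² = -3 + (J/(4 + K))² = -3 + J²/(4 + K)²)
(s(-12, -4) - 35)*64 = ((-3 + (-4)²/(4 - 12)²) - 35)*64 = ((-3 + 16/(-8)²) - 35)*64 = ((-3 + 16*(1/64)) - 35)*64 = ((-3 + ¼) - 35)*64 = (-11/4 - 35)*64 = -151/4*64 = -2416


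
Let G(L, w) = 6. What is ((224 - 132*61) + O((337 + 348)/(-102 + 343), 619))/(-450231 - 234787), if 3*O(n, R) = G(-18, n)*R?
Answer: 3295/342509 ≈ 0.0096202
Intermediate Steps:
O(n, R) = 2*R (O(n, R) = (6*R)/3 = 2*R)
((224 - 132*61) + O((337 + 348)/(-102 + 343), 619))/(-450231 - 234787) = ((224 - 132*61) + 2*619)/(-450231 - 234787) = ((224 - 8052) + 1238)/(-685018) = (-7828 + 1238)*(-1/685018) = -6590*(-1/685018) = 3295/342509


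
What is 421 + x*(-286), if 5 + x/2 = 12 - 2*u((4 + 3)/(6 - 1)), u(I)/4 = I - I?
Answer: -3583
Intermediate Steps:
u(I) = 0 (u(I) = 4*(I - I) = 4*0 = 0)
x = 14 (x = -10 + 2*(12 - 2*0) = -10 + 2*(12 + 0) = -10 + 2*12 = -10 + 24 = 14)
421 + x*(-286) = 421 + 14*(-286) = 421 - 4004 = -3583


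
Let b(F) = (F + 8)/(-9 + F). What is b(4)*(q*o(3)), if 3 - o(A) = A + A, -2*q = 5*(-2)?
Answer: 36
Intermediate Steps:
q = 5 (q = -5*(-2)/2 = -1/2*(-10) = 5)
o(A) = 3 - 2*A (o(A) = 3 - (A + A) = 3 - 2*A)
b(F) = (8 + F)/(-9 + F)
b(4)*(q*o(3)) = ((8 + 4)/(-9 + 4))*(5*(3 - 2*3)) = (12/(-5))*(5*(3 - 6)) = (-1/5*12)*(5*(-3)) = -12/5*(-15) = 36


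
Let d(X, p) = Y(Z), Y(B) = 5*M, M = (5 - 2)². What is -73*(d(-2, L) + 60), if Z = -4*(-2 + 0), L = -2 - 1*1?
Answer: -7665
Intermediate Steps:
L = -3 (L = -2 - 1 = -3)
M = 9 (M = 3² = 9)
Z = 8 (Z = -4*(-2) = 8)
Y(B) = 45 (Y(B) = 5*9 = 45)
d(X, p) = 45
-73*(d(-2, L) + 60) = -73*(45 + 60) = -73*105 = -7665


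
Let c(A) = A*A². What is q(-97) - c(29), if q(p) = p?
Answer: -24486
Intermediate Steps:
c(A) = A³
q(-97) - c(29) = -97 - 1*29³ = -97 - 1*24389 = -97 - 24389 = -24486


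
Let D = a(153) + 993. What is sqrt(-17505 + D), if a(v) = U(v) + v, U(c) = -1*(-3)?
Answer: 2*I*sqrt(4089) ≈ 127.89*I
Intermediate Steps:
U(c) = 3
a(v) = 3 + v
D = 1149 (D = (3 + 153) + 993 = 156 + 993 = 1149)
sqrt(-17505 + D) = sqrt(-17505 + 1149) = sqrt(-16356) = 2*I*sqrt(4089)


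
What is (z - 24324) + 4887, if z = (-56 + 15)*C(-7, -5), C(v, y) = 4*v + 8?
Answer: -18617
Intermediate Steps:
C(v, y) = 8 + 4*v
z = 820 (z = (-56 + 15)*(8 + 4*(-7)) = -41*(8 - 28) = -41*(-20) = 820)
(z - 24324) + 4887 = (820 - 24324) + 4887 = -23504 + 4887 = -18617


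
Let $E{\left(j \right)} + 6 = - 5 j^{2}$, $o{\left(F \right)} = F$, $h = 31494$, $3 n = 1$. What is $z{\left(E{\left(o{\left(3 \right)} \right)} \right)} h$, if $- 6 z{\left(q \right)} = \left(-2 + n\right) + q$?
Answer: $\frac{829342}{3} \approx 2.7645 \cdot 10^{5}$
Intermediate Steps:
$n = \frac{1}{3}$ ($n = \frac{1}{3} \cdot 1 = \frac{1}{3} \approx 0.33333$)
$E{\left(j \right)} = -6 - 5 j^{2}$
$z{\left(q \right)} = \frac{5}{18} - \frac{q}{6}$ ($z{\left(q \right)} = - \frac{\left(-2 + \frac{1}{3}\right) + q}{6} = - \frac{- \frac{5}{3} + q}{6} = \frac{5}{18} - \frac{q}{6}$)
$z{\left(E{\left(o{\left(3 \right)} \right)} \right)} h = \left(\frac{5}{18} - \frac{-6 - 5 \cdot 3^{2}}{6}\right) 31494 = \left(\frac{5}{18} - \frac{-6 - 45}{6}\right) 31494 = \left(\frac{5}{18} - - \frac{17}{2}\right) 31494 = \left(\frac{5}{18} + \frac{17}{2}\right) 31494 = \frac{79}{9} \cdot 31494 = \frac{829342}{3}$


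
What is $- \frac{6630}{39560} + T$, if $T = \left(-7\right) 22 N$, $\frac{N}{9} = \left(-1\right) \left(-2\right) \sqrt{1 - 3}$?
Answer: $- \frac{663}{3956} - 2772 i \sqrt{2} \approx -0.16759 - 3920.2 i$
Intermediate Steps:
$N = 18 i \sqrt{2}$ ($N = 9 \left(-1\right) \left(-2\right) \sqrt{1 - 3} = 9 \cdot 2 \sqrt{-2} = 9 \cdot 2 i \sqrt{2} = 18 i \sqrt{2} \approx 25.456 i$)
$T = - 2772 i \sqrt{2}$ ($T = \left(-7\right) 22 \cdot 18 i \sqrt{2} = - 154 \cdot 18 i \sqrt{2} = - 2772 i \sqrt{2} \approx - 3920.2 i$)
$- \frac{6630}{39560} + T = - \frac{6630}{39560} - 2772 i \sqrt{2} = \left(-6630\right) \frac{1}{39560} - 2772 i \sqrt{2} = - \frac{663}{3956} - 2772 i \sqrt{2}$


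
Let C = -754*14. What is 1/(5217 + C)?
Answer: -1/5339 ≈ -0.00018730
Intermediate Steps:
C = -10556
1/(5217 + C) = 1/(5217 - 10556) = 1/(-5339) = -1/5339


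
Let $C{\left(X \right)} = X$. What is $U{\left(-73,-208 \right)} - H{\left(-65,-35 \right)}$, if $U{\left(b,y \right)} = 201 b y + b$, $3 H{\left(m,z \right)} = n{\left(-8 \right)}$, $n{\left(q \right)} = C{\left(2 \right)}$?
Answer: $\frac{9155731}{3} \approx 3.0519 \cdot 10^{6}$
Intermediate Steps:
$n{\left(q \right)} = 2$
$H{\left(m,z \right)} = \frac{2}{3}$ ($H{\left(m,z \right)} = \frac{1}{3} \cdot 2 = \frac{2}{3}$)
$U{\left(b,y \right)} = b + 201 b y$ ($U{\left(b,y \right)} = 201 b y + b = b + 201 b y$)
$U{\left(-73,-208 \right)} - H{\left(-65,-35 \right)} = - 73 \left(1 + 201 \left(-208\right)\right) - \frac{2}{3} = - 73 \left(1 - 41808\right) - \frac{2}{3} = \left(-73\right) \left(-41807\right) - \frac{2}{3} = 3051911 - \frac{2}{3} = \frac{9155731}{3}$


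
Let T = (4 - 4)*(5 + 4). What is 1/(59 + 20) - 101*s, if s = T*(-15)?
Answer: 1/79 ≈ 0.012658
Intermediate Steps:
T = 0 (T = 0*9 = 0)
s = 0 (s = 0*(-15) = 0)
1/(59 + 20) - 101*s = 1/(59 + 20) - 101*0 = 1/79 + 0 = 1/79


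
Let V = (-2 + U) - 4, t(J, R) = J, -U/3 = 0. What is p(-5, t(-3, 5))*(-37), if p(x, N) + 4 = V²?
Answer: -1184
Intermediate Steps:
U = 0 (U = -3*0 = 0)
V = -6 (V = (-2 + 0) - 4 = -2 - 4 = -6)
p(x, N) = 32 (p(x, N) = -4 + (-6)² = -4 + 36 = 32)
p(-5, t(-3, 5))*(-37) = 32*(-37) = -1184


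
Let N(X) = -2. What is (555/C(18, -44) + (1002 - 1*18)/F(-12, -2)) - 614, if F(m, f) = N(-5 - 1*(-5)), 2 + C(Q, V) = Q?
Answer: -17141/16 ≈ -1071.3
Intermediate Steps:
C(Q, V) = -2 + Q
F(m, f) = -2
(555/C(18, -44) + (1002 - 1*18)/F(-12, -2)) - 614 = (555/(-2 + 18) + (1002 - 1*18)/(-2)) - 614 = (555/16 + (1002 - 18)*(-½)) - 614 = (555*(1/16) + 984*(-½)) - 614 = (555/16 - 492) - 614 = -7317/16 - 614 = -17141/16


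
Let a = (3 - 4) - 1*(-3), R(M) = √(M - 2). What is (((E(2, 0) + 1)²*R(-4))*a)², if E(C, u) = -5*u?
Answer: -24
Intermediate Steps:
R(M) = √(-2 + M)
a = 2 (a = -1 + 3 = 2)
(((E(2, 0) + 1)²*R(-4))*a)² = (((-5*0 + 1)²*√(-2 - 4))*2)² = (((0 + 1)²*√(-6))*2)² = ((1²*(I*√6))*2)² = ((1*(I*√6))*2)² = ((I*√6)*2)² = (2*I*√6)² = -24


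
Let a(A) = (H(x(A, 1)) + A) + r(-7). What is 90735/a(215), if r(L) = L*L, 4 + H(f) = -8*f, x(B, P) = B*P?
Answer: -18147/292 ≈ -62.147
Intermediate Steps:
H(f) = -4 - 8*f
r(L) = L**2
a(A) = 45 - 7*A (a(A) = ((-4 - 8*A) + A) + (-7)**2 = ((-4 - 8*A) + A) + 49 = (-4 - 7*A) + 49 = 45 - 7*A)
90735/a(215) = 90735/(45 - 7*215) = 90735/(45 - 1505) = 90735/(-1460) = 90735*(-1/1460) = -18147/292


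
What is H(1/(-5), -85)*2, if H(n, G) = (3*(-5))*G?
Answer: 2550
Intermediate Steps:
H(n, G) = -15*G
H(1/(-5), -85)*2 = -15*(-85)*2 = 1275*2 = 2550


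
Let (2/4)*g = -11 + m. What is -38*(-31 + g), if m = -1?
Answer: 2090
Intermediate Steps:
g = -24 (g = 2*(-11 - 1) = 2*(-12) = -24)
-38*(-31 + g) = -38*(-31 - 24) = -38*(-55) = 2090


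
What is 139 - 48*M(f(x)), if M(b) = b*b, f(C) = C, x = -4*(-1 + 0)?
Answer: -629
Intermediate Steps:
x = 4 (x = -4*(-1) = 4)
M(b) = b**2
139 - 48*M(f(x)) = 139 - 48*4**2 = 139 - 48*16 = 139 - 768 = -629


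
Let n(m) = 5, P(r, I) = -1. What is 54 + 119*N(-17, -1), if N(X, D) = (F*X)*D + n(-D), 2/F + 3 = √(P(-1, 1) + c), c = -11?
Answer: (-2099*I + 1298*√3)/(2*√3 + 3*I) ≈ 71.0 - 667.42*I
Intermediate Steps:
F = 2/(-3 + 2*I*√3) (F = 2/(-3 + √(-1 - 11)) = 2/(-3 + √(-12)) = 2/(-3 + 2*I*√3) ≈ -0.28571 - 0.32991*I)
N(X, D) = 5 + D*X*(-2/7 - 4*I*√3/21) (N(X, D) = ((-2/7 - 4*I*√3/21)*X)*D + 5 = (X*(-2/7 - 4*I*√3/21))*D + 5 = D*X*(-2/7 - 4*I*√3/21) + 5 = 5 + D*X*(-2/7 - 4*I*√3/21))
54 + 119*N(-17, -1) = 54 + 119*(5 - 2/7*(-1)*(-17) - 4/21*I*(-1)*(-17)*√3) = 54 + 119*(5 - 34/7 - 68*I*√3/21) = 54 + 119*(⅐ - 68*I*√3/21) = 54 + (17 - 1156*I*√3/3) = 71 - 1156*I*√3/3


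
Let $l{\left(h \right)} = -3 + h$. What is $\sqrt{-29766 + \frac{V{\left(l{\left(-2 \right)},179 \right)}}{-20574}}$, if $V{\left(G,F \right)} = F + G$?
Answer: $\frac{i \sqrt{38887771983}}{1143} \approx 172.53 i$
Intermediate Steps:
$\sqrt{-29766 + \frac{V{\left(l{\left(-2 \right)},179 \right)}}{-20574}} = \sqrt{-29766 + \frac{179 - 5}{-20574}} = \sqrt{-29766 + \left(179 - 5\right) \left(- \frac{1}{20574}\right)} = \sqrt{-29766 + 174 \left(- \frac{1}{20574}\right)} = \sqrt{-29766 - \frac{29}{3429}} = \sqrt{- \frac{102067643}{3429}} = \frac{i \sqrt{38887771983}}{1143}$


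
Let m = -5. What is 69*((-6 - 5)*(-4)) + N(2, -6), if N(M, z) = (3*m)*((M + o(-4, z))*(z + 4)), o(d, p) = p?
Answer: 2916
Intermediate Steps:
N(M, z) = -15*(4 + z)*(M + z) (N(M, z) = (3*(-5))*((M + z)*(z + 4)) = -15*(M + z)*(4 + z) = -15*(4 + z)*(M + z))
69*((-6 - 5)*(-4)) + N(2, -6) = 69*((-6 - 5)*(-4)) + (-60*2 - 60*(-6) - 15*(-6)**2 - 15*2*(-6)) = 69*(-11*(-4)) + (-120 + 360 - 15*36 + 180) = 69*44 + (-120 + 360 - 540 + 180) = 3036 - 120 = 2916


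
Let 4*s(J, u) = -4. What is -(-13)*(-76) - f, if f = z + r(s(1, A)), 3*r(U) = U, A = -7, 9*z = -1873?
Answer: -7016/9 ≈ -779.56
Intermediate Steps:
z = -1873/9 (z = (⅑)*(-1873) = -1873/9 ≈ -208.11)
s(J, u) = -1 (s(J, u) = (¼)*(-4) = -1)
r(U) = U/3
f = -1876/9 (f = -1873/9 + (⅓)*(-1) = -1873/9 - ⅓ = -1876/9 ≈ -208.44)
-(-13)*(-76) - f = -(-13)*(-76) - 1*(-1876/9) = -1*988 + 1876/9 = -988 + 1876/9 = -7016/9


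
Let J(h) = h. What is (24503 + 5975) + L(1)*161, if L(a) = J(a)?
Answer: 30639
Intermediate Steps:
L(a) = a
(24503 + 5975) + L(1)*161 = (24503 + 5975) + 1*161 = 30478 + 161 = 30639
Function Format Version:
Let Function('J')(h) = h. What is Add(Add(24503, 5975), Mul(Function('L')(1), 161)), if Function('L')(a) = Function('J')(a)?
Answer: 30639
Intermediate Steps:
Function('L')(a) = a
Add(Add(24503, 5975), Mul(Function('L')(1), 161)) = Add(Add(24503, 5975), Mul(1, 161)) = Add(30478, 161) = 30639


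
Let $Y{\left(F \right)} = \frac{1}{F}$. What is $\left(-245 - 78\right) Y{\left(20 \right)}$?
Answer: $- \frac{323}{20} \approx -16.15$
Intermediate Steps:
$\left(-245 - 78\right) Y{\left(20 \right)} = \frac{-245 - 78}{20} = \left(-323\right) \frac{1}{20} = - \frac{323}{20}$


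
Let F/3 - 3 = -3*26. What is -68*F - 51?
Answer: 15249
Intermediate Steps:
F = -225 (F = 9 + 3*(-3*26) = 9 + 3*(-78) = 9 - 234 = -225)
-68*F - 51 = -68*(-225) - 51 = 15300 - 51 = 15249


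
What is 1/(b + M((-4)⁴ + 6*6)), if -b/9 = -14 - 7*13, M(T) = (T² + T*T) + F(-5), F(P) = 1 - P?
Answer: 1/171479 ≈ 5.8316e-6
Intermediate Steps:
M(T) = 6 + 2*T² (M(T) = (T² + T*T) + (1 - 1*(-5)) = (T² + T²) + (1 + 5) = 2*T² + 6 = 6 + 2*T²)
b = 945 (b = -9*(-14 - 7*13) = -9*(-14 - 91) = -9*(-105) = 945)
1/(b + M((-4)⁴ + 6*6)) = 1/(945 + (6 + 2*((-4)⁴ + 6*6)²)) = 1/(945 + (6 + 2*(256 + 36)²)) = 1/(945 + (6 + 2*292²)) = 1/(945 + (6 + 2*85264)) = 1/(945 + (6 + 170528)) = 1/(945 + 170534) = 1/171479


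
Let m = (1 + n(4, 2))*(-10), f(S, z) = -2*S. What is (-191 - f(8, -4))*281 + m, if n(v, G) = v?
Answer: -49225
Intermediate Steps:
m = -50 (m = (1 + 4)*(-10) = 5*(-10) = -50)
(-191 - f(8, -4))*281 + m = (-191 - (-2)*8)*281 - 50 = (-191 - 1*(-16))*281 - 50 = (-191 + 16)*281 - 50 = -175*281 - 50 = -49175 - 50 = -49225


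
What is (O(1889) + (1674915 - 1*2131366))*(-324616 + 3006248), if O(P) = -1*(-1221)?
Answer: -1220759335360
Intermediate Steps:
O(P) = 1221
(O(1889) + (1674915 - 1*2131366))*(-324616 + 3006248) = (1221 + (1674915 - 1*2131366))*(-324616 + 3006248) = (1221 + (1674915 - 2131366))*2681632 = (1221 - 456451)*2681632 = -455230*2681632 = -1220759335360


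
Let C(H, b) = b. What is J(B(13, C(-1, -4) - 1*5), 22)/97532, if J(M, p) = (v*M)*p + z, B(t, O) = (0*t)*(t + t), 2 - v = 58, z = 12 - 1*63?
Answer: -51/97532 ≈ -0.00052291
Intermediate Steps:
z = -51 (z = 12 - 63 = -51)
v = -56 (v = 2 - 1*58 = 2 - 58 = -56)
B(t, O) = 0 (B(t, O) = 0*(2*t) = 0)
J(M, p) = -51 - 56*M*p (J(M, p) = (-56*M)*p - 51 = -56*M*p - 51 = -51 - 56*M*p)
J(B(13, C(-1, -4) - 1*5), 22)/97532 = (-51 - 56*0*22)/97532 = (-51 + 0)*(1/97532) = -51*1/97532 = -51/97532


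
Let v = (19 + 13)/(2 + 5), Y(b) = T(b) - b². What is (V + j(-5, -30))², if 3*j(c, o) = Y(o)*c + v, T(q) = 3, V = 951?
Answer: 2641754404/441 ≈ 5.9904e+6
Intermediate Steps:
Y(b) = 3 - b²
v = 32/7 ≈ 4.5714
j(c, o) = 32/21 + c*(3 - o²)/3 (j(c, o) = ((3 - o²)*c + 32/7)/3 = (c*(3 - o²) + 32/7)/3 = (32/7 + c*(3 - o²))/3 = 32/21 + c*(3 - o²)/3)
(V + j(-5, -30))² = (951 + (32/21 - ⅓*(-5)*(-3 + (-30)²)))² = (951 + (32/21 - ⅓*(-5)*(-3 + 900)))² = (951 + (32/21 - ⅓*(-5)*897))² = (951 + (32/21 + 1495))² = (951 + 31427/21)² = (51398/21)² = 2641754404/441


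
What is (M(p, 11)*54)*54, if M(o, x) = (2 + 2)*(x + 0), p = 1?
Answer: 128304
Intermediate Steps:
M(o, x) = 4*x
(M(p, 11)*54)*54 = ((4*11)*54)*54 = (44*54)*54 = 2376*54 = 128304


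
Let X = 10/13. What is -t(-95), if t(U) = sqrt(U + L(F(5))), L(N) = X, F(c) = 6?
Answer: -35*I*sqrt(13)/13 ≈ -9.7073*I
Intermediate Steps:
X = 10/13 (X = 10*(1/13) = 10/13 ≈ 0.76923)
L(N) = 10/13
t(U) = sqrt(10/13 + U) (t(U) = sqrt(U + 10/13) = sqrt(10/13 + U))
-t(-95) = -sqrt(130 + 169*(-95))/13 = -sqrt(130 - 16055)/13 = -sqrt(-15925)/13 = -35*I*sqrt(13)/13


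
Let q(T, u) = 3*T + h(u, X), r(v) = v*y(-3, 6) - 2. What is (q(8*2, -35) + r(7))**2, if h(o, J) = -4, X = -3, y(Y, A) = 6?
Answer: 7056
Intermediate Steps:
r(v) = -2 + 6*v (r(v) = v*6 - 2 = 6*v - 2 = -2 + 6*v)
q(T, u) = -4 + 3*T (q(T, u) = 3*T - 4 = -4 + 3*T)
(q(8*2, -35) + r(7))**2 = ((-4 + 3*(8*2)) + (-2 + 6*7))**2 = ((-4 + 3*16) + (-2 + 42))**2 = ((-4 + 48) + 40)**2 = (44 + 40)**2 = 84**2 = 7056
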